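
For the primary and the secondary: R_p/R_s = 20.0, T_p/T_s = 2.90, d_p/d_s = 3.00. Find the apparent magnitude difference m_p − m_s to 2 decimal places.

L_p/L_s = (20.0)²(2.90)⁴ = 2.829×10^4.
F_p/F_s = (L_p/L_s)/(d_p/d_s)² = 2.829×10^4/9.000 = 3143.
m_p − m_s = −2.5 log₁₀(3143) = -8.74.

-8.74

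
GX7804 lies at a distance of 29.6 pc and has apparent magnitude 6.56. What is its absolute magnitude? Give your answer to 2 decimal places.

4.20

M = m − 5 log₁₀(d/10 pc) = 6.56 − 5 log₁₀(29.6/10)
  = 6.56 − 5 × 0.471 = 6.56 − 2.36 = 4.20.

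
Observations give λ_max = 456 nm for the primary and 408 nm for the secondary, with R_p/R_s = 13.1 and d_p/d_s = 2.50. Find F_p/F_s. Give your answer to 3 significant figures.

Wien's law: T_p/T_s = λ_s/λ_p = 408/456 = 0.8947.
L_p/L_s = (R_p/R_s)²(T_p/T_s)⁴ = (13.1)²(0.8947)⁴ = 110.0.
F_p/F_s = (L_p/L_s)/(d_p/d_s)² = 110.0/(2.50)² = 17.60.

17.6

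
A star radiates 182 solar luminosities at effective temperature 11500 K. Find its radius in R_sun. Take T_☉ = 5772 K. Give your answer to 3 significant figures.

R/R_☉ = √(L/L_☉) / (T/T_☉)² = √(182) / (1.992)²
       = 13.49 / 3.970 = 3.399.

3.40 R_sun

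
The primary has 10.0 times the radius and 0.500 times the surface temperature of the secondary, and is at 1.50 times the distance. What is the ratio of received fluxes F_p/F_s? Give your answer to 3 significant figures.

L_p/L_s = (R_p/R_s)²(T_p/T_s)⁴ = (10.0)² × (0.500)⁴ = 6.250.
F_p/F_s = (L_p/L_s)/(d_p/d_s)² = 6.250 / (1.50)² = 2.778.

2.78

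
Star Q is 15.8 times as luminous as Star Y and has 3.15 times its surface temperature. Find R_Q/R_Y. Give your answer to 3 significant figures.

0.401

L ∝ R²T⁴ gives R ∝ √L / T², so
R_Q/R_Y = √(15.8) / (3.15)² = 3.975 / 9.922 = 0.4006.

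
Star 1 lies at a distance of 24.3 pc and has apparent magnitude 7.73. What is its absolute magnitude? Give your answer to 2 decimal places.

5.80

M = m − 5 log₁₀(d/10 pc) = 7.73 − 5 log₁₀(24.3/10)
  = 7.73 − 5 × 0.386 = 7.73 − 1.93 = 5.80.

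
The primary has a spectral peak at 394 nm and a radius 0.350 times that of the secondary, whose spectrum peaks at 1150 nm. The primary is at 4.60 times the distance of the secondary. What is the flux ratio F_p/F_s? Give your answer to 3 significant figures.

0.420

Wien's law: T_p/T_s = λ_s/λ_p = 1150/394 = 2.919.
L_p/L_s = (R_p/R_s)²(T_p/T_s)⁴ = (0.350)²(2.919)⁴ = 8.891.
F_p/F_s = (L_p/L_s)/(d_p/d_s)² = 8.891/(4.60)² = 0.4202.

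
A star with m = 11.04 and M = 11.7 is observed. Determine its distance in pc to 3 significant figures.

m − M = 5 log₁₀(d/10 pc)
11.04 − (11.7) = -0.66 = 5 log₁₀(d/10)
d = 10 × 10^(-0.66/5) = 10 × 10^-0.132 = 7.379 pc.

7.38 pc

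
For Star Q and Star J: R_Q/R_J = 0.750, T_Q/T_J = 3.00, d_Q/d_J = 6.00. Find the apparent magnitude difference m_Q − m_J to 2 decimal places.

-0.26

L_Q/L_J = (0.750)²(3.00)⁴ = 45.56.
F_Q/F_J = (L_Q/L_J)/(d_Q/d_J)² = 45.56/36.00 = 1.266.
m_Q − m_J = −2.5 log₁₀(1.266) = -0.26.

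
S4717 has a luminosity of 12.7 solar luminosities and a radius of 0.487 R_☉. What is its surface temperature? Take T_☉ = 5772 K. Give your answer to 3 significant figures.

T/T_☉ = (L/L_☉)^(1/4) / (R/R_☉)^(1/2)
T = 5772 × (12.7)^(1/4) / √(0.487) = 5772 × 1.888 / 0.6979 = 1.561×10^4 K.

1.56×10^4 K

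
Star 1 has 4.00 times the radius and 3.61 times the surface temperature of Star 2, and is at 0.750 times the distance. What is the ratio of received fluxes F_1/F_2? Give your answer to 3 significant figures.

L_1/L_2 = (R_1/R_2)²(T_1/T_2)⁴ = (4.00)² × (3.61)⁴ = 2717.
F_1/F_2 = (L_1/L_2)/(d_1/d_2)² = 2717 / (0.750)² = 4831.

4.83×10^3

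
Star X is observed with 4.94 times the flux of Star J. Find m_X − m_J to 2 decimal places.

m_X − m_J = −2.5 log₁₀(F_X/F_J) = −2.5 log₁₀(4.94) = −2.5 × (0.694) = -1.734.

-1.73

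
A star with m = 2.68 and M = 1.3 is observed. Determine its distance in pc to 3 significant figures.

m − M = 5 log₁₀(d/10 pc)
2.68 − (1.3) = 1.38 = 5 log₁₀(d/10)
d = 10 × 10^(1.38/5) = 10 × 10^0.276 = 18.88 pc.

18.9 pc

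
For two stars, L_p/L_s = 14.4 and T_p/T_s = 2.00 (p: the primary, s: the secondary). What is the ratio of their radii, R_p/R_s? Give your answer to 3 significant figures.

L ∝ R²T⁴ gives R ∝ √L / T², so
R_p/R_s = √(14.4) / (2.00)² = 3.795 / 4.000 = 0.9487.

0.949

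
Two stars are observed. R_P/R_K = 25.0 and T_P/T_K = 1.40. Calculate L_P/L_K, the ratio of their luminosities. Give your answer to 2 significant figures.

From the Stefan–Boltzmann law, L ∝ R²T⁴, so
L_P/L_K = (R_P/R_K)² (T_P/T_K)⁴ = (25.0)² × (1.40)⁴ = 625.0 × 3.842 = 2401.

2.4×10^3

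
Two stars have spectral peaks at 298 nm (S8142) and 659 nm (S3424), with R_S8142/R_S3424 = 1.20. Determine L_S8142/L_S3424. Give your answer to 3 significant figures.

Wien's law gives T ∝ 1/λ_max, so T_S8142/T_S3424 = λ_S3424/λ_S8142 = 659/298 = 2.211.
Then L ∝ R²T⁴ gives L_S8142/L_S3424 = (1.20)² × (2.211)⁴ = 1.440 × 23.92 = 34.44.

34.4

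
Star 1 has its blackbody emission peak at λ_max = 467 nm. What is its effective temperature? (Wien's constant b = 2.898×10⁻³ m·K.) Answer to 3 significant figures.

6.21×10^3 K

T = b/λ_max = 2.898×10⁻³ / (467×10⁻⁹) = 6206 K.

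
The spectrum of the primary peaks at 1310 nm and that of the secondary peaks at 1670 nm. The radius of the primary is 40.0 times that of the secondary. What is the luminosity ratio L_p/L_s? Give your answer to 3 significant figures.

Wien's law gives T ∝ 1/λ_max, so T_p/T_s = λ_s/λ_p = 1670/1310 = 1.275.
Then L ∝ R²T⁴ gives L_p/L_s = (40.0)² × (1.275)⁴ = 1600 × 2.641 = 4226.

4.23×10^3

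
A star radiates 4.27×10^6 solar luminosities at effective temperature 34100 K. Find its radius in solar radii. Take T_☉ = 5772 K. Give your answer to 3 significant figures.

R/R_☉ = √(L/L_☉) / (T/T_☉)² = √(4.27×10^6) / (5.908)²
       = 2066 / 34.90 = 59.20.

59.2 solar radii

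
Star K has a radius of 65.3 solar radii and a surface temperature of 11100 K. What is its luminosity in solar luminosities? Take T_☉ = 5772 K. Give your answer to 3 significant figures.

5.83×10^4 solar luminosities

L/L_☉ = (R/R_☉)² (T/T_☉)⁴ = (65.3)² × (11100/5772)⁴
       = 4264 × (1.923)⁴ = 4264 × 13.68 = 5.832×10^4.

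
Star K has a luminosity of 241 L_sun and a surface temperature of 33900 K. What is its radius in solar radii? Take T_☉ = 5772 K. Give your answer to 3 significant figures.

R/R_☉ = √(L/L_☉) / (T/T_☉)² = √(241) / (5.873)²
       = 15.52 / 34.49 = 0.4501.

0.450 solar radii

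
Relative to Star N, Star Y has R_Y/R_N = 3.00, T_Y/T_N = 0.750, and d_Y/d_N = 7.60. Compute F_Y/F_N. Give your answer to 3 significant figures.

L_Y/L_N = (R_Y/R_N)²(T_Y/T_N)⁴ = (3.00)² × (0.750)⁴ = 2.848.
F_Y/F_N = (L_Y/L_N)/(d_Y/d_N)² = 2.848 / (7.60)² = 0.04930.

0.0493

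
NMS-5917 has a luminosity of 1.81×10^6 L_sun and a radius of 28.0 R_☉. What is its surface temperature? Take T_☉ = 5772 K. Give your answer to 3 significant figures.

T/T_☉ = (L/L_☉)^(1/4) / (R/R_☉)^(1/2)
T = 5772 × (1.81×10^6)^(1/4) / √(28.0) = 5772 × 36.68 / 5.292 = 4.001×10^4 K.

4.00×10^4 K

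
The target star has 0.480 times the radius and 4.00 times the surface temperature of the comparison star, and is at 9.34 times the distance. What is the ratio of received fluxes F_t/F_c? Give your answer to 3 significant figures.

L_t/L_c = (R_t/R_c)²(T_t/T_c)⁴ = (0.480)² × (4.00)⁴ = 58.98.
F_t/F_c = (L_t/L_c)/(d_t/d_c)² = 58.98 / (9.34)² = 0.6761.

0.676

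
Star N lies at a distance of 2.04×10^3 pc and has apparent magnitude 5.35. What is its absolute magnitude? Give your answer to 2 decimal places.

-6.20

M = m − 5 log₁₀(d/10 pc) = 5.35 − 5 log₁₀(2.04×10^3/10)
  = 5.35 − 5 × 2.310 = 5.35 − 11.55 = -6.20.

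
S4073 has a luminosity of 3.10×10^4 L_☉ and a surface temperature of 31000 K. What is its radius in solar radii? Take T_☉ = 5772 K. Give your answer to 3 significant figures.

6.10 solar radii

R/R_☉ = √(L/L_☉) / (T/T_☉)² = √(3.10×10^4) / (5.371)²
       = 176.1 / 28.85 = 6.104.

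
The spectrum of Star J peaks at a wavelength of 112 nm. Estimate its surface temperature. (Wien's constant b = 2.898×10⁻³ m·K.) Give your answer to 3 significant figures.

T = b/λ_max = 2.898×10⁻³ / (112×10⁻⁹) = 2.587×10^4 K.

2.59×10^4 K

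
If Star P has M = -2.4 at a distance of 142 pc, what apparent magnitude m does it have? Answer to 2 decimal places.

m = M + 5 log₁₀(d/10 pc) = -2.4 + 5 log₁₀(142/10)
  = -2.4 + 5 × 1.152 = -2.4 + 5.76 = 3.36.

3.36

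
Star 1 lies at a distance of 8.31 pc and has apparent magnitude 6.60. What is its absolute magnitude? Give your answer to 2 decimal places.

M = m − 5 log₁₀(d/10 pc) = 6.60 − 5 log₁₀(8.31/10)
  = 6.60 − 5 × -0.080 = 6.60 − -0.40 = 7.00.

7.00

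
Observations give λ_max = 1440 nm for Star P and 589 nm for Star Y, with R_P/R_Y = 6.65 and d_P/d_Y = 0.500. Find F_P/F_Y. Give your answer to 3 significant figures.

4.95

Wien's law: T_P/T_Y = λ_Y/λ_P = 589/1440 = 0.4090.
L_P/L_Y = (R_P/R_Y)²(T_P/T_Y)⁴ = (6.65)²(0.4090)⁴ = 1.238.
F_P/F_Y = (L_P/L_Y)/(d_P/d_Y)² = 1.238/(0.500)² = 4.951.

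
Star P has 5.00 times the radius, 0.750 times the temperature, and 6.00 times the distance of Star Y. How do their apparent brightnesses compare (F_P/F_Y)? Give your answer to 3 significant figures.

0.220

L_P/L_Y = (R_P/R_Y)²(T_P/T_Y)⁴ = (5.00)² × (0.750)⁴ = 7.910.
F_P/F_Y = (L_P/L_Y)/(d_P/d_Y)² = 7.910 / (6.00)² = 0.2197.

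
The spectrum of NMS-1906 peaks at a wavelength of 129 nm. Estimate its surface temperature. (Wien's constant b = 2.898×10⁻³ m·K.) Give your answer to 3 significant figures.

2.25×10^4 K

T = b/λ_max = 2.898×10⁻³ / (129×10⁻⁹) = 2.247×10^4 K.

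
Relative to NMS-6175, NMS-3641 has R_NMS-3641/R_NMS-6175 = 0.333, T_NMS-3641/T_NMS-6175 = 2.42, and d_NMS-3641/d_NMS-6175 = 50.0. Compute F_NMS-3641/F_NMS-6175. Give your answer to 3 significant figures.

0.00152

L_NMS-3641/L_NMS-6175 = (R_NMS-3641/R_NMS-6175)²(T_NMS-3641/T_NMS-6175)⁴ = (0.333)² × (2.42)⁴ = 3.803.
F_NMS-3641/F_NMS-6175 = (L_NMS-3641/L_NMS-6175)/(d_NMS-3641/d_NMS-6175)² = 3.803 / (50.0)² = 0.001521.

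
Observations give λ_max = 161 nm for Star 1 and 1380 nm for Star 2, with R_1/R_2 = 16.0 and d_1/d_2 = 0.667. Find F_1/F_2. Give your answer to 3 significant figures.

Wien's law: T_1/T_2 = λ_2/λ_1 = 1380/161 = 8.571.
L_1/L_2 = (R_1/R_2)²(T_1/T_2)⁴ = (16.0)²(8.571)⁴ = 1.382×10^6.
F_1/F_2 = (L_1/L_2)/(d_1/d_2)² = 1.382×10^6/(0.667)² = 3.106×10^6.

3.11×10^6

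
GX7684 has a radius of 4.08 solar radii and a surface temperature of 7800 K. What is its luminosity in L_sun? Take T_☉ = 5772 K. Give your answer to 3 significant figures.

55.5 L_sun

L/L_☉ = (R/R_☉)² (T/T_☉)⁴ = (4.08)² × (7800/5772)⁴
       = 16.65 × (1.351)⁴ = 16.65 × 3.335 = 55.51.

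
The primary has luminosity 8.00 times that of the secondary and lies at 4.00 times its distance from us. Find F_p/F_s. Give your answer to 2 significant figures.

0.50

F = L/(4πd²), so F_p/F_s = (L_p/L_s) / (d_p/d_s)²
= 8.00 / (4.00)² = 8.00 / 16.00 = 0.5000.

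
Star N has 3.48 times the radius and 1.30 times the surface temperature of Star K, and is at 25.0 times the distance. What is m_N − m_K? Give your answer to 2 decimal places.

L_N/L_K = (3.48)²(1.30)⁴ = 34.59.
F_N/F_K = (L_N/L_K)/(d_N/d_K)² = 34.59/625.0 = 0.05534.
m_N − m_K = −2.5 log₁₀(0.05534) = 3.14.

3.14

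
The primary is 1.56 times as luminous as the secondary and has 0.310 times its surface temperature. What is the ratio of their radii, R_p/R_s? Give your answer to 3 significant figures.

L ∝ R²T⁴ gives R ∝ √L / T², so
R_p/R_s = √(1.56) / (0.310)² = 1.249 / 0.09610 = 13.00.

13.0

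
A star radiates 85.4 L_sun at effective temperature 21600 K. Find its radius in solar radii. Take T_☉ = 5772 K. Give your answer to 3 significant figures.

R/R_☉ = √(L/L_☉) / (T/T_☉)² = √(85.4) / (3.742)²
       = 9.241 / 14.00 = 0.6599.

0.660 solar radii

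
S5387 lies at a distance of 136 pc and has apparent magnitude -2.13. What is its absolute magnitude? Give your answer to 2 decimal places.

-7.80

M = m − 5 log₁₀(d/10 pc) = -2.13 − 5 log₁₀(136/10)
  = -2.13 − 5 × 1.134 = -2.13 − 5.67 = -7.80.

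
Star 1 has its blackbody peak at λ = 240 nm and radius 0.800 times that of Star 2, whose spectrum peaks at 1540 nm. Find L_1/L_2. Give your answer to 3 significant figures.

1.08×10^3

Wien's law gives T ∝ 1/λ_max, so T_1/T_2 = λ_2/λ_1 = 1540/240 = 6.417.
Then L ∝ R²T⁴ gives L_1/L_2 = (0.800)² × (6.417)⁴ = 0.6400 × 1695 = 1085.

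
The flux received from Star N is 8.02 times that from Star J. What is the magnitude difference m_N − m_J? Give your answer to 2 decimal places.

-2.26

m_N − m_J = −2.5 log₁₀(F_N/F_J) = −2.5 log₁₀(8.02) = −2.5 × (0.904) = -2.260.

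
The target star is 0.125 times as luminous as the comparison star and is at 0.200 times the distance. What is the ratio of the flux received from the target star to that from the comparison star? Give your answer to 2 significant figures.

3.1

F = L/(4πd²), so F_t/F_c = (L_t/L_c) / (d_t/d_c)²
= 0.125 / (0.200)² = 0.125 / 0.04000 = 3.125.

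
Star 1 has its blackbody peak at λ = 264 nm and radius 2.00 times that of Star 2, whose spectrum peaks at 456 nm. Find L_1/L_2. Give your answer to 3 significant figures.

35.6

Wien's law gives T ∝ 1/λ_max, so T_1/T_2 = λ_2/λ_1 = 456/264 = 1.727.
Then L ∝ R²T⁴ gives L_1/L_2 = (2.00)² × (1.727)⁴ = 4.000 × 8.901 = 35.60.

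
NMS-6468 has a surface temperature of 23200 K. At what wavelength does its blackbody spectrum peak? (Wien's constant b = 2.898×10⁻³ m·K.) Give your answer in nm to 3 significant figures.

λ_max = b/T = 2.898×10⁻³ / 23200 = 1.25×10^-7 m = 124.9 nm.

125 nm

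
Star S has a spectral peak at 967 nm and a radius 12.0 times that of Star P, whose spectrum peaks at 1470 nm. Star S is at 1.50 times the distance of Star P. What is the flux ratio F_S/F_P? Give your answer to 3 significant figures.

342

Wien's law: T_S/T_P = λ_P/λ_S = 1470/967 = 1.520.
L_S/L_P = (R_S/R_P)²(T_S/T_P)⁴ = (12.0)²(1.520)⁴ = 769.0.
F_S/F_P = (L_S/L_P)/(d_S/d_P)² = 769.0/(1.50)² = 341.8.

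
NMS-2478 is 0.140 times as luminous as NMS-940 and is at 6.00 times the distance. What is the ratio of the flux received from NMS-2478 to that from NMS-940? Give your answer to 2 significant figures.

F = L/(4πd²), so F_NMS-2478/F_NMS-940 = (L_NMS-2478/L_NMS-940) / (d_NMS-2478/d_NMS-940)²
= 0.140 / (6.00)² = 0.140 / 36.00 = 0.003889.

0.0039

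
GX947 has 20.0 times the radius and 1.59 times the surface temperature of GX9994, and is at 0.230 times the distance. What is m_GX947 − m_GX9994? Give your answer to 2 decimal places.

-11.71

L_GX947/L_GX9994 = (20.0)²(1.59)⁴ = 2557.
F_GX947/F_GX9994 = (L_GX947/L_GX9994)/(d_GX947/d_GX9994)² = 2557/0.05290 = 4.833×10^4.
m_GX947 − m_GX9994 = −2.5 log₁₀(4.833×10^4) = -11.71.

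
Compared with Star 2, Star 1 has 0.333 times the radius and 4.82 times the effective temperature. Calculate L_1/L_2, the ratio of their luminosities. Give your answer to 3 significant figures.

59.9

From the Stefan–Boltzmann law, L ∝ R²T⁴, so
L_1/L_2 = (R_1/R_2)² (T_1/T_2)⁴ = (0.333)² × (4.82)⁴ = 0.1109 × 539.7 = 59.85.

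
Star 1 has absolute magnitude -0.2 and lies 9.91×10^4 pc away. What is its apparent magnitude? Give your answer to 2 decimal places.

m = M + 5 log₁₀(d/10 pc) = -0.2 + 5 log₁₀(9.91×10^4/10)
  = -0.2 + 5 × 3.996 = -0.2 + 19.98 = 19.78.

19.78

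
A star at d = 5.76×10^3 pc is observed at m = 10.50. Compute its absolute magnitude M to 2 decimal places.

M = m − 5 log₁₀(d/10 pc) = 10.50 − 5 log₁₀(5.76×10^3/10)
  = 10.50 − 5 × 2.760 = 10.50 − 13.80 = -3.30.

-3.30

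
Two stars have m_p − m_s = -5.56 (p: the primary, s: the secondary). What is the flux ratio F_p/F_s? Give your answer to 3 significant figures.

F_p/F_s = 10^(−(m_p − m_s)/2.5) = 10^(5.56/2.5) = 10^2.224 = 167.5.

167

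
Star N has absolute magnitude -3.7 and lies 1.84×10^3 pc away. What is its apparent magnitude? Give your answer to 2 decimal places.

m = M + 5 log₁₀(d/10 pc) = -3.7 + 5 log₁₀(1.84×10^3/10)
  = -3.7 + 5 × 2.265 = -3.7 + 11.32 = 7.62.

7.62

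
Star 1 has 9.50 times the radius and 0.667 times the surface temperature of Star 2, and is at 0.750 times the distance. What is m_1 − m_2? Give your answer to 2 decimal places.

-3.75

L_1/L_2 = (9.50)²(0.667)⁴ = 17.86.
F_1/F_2 = (L_1/L_2)/(d_1/d_2)² = 17.86/0.5625 = 31.76.
m_1 − m_2 = −2.5 log₁₀(31.76) = -3.75.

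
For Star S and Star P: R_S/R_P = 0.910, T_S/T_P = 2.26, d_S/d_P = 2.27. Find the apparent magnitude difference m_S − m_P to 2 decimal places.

L_S/L_P = (0.910)²(2.26)⁴ = 21.60.
F_S/F_P = (L_S/L_P)/(d_S/d_P)² = 21.60/5.153 = 4.192.
m_S − m_P = −2.5 log₁₀(4.192) = -1.56.

-1.56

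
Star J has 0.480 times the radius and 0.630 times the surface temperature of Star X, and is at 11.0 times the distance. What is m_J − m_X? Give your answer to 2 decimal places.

8.81

L_J/L_X = (0.480)²(0.630)⁴ = 0.03629.
F_J/F_X = (L_J/L_X)/(d_J/d_X)² = 0.03629/121.0 = 3.000×10^-4.
m_J − m_X = −2.5 log₁₀(3.000×10^-4) = 8.81.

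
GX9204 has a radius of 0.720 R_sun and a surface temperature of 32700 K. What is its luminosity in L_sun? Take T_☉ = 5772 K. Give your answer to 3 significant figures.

L/L_☉ = (R/R_☉)² (T/T_☉)⁴ = (0.720)² × (32700/5772)⁴
       = 0.5184 × (5.665)⁴ = 0.5184 × 1030 = 534.0.

534 L_sun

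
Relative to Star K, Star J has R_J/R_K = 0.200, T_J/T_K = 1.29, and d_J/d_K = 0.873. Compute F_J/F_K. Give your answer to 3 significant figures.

0.145

L_J/L_K = (R_J/R_K)²(T_J/T_K)⁴ = (0.200)² × (1.29)⁴ = 0.1108.
F_J/F_K = (L_J/L_K)/(d_J/d_K)² = 0.1108 / (0.873)² = 0.1453.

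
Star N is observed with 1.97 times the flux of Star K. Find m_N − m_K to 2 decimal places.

m_N − m_K = −2.5 log₁₀(F_N/F_K) = −2.5 log₁₀(1.97) = −2.5 × (0.294) = -0.736.

-0.74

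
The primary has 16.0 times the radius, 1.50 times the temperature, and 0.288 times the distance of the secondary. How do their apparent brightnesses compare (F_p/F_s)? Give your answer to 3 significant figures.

L_p/L_s = (R_p/R_s)²(T_p/T_s)⁴ = (16.0)² × (1.50)⁴ = 1296.
F_p/F_s = (L_p/L_s)/(d_p/d_s)² = 1296 / (0.288)² = 1.563×10^4.

1.56×10^4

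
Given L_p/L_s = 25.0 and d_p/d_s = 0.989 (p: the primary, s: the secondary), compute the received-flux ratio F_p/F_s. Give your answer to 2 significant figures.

F = L/(4πd²), so F_p/F_s = (L_p/L_s) / (d_p/d_s)²
= 25.0 / (0.989)² = 25.0 / 0.9781 = 25.56.

26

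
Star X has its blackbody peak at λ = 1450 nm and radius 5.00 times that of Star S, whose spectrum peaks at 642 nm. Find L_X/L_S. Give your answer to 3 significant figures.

Wien's law gives T ∝ 1/λ_max, so T_X/T_S = λ_S/λ_X = 642/1450 = 0.4428.
Then L ∝ R²T⁴ gives L_X/L_S = (5.00)² × (0.4428)⁴ = 25.00 × 0.03843 = 0.9607.

0.961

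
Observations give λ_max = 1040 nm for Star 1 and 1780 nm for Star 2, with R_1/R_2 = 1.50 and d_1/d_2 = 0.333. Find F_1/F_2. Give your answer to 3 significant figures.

174

Wien's law: T_1/T_2 = λ_2/λ_1 = 1780/1040 = 1.712.
L_1/L_2 = (R_1/R_2)²(T_1/T_2)⁴ = (1.50)²(1.712)⁴ = 19.31.
F_1/F_2 = (L_1/L_2)/(d_1/d_2)² = 19.31/(0.333)² = 174.1.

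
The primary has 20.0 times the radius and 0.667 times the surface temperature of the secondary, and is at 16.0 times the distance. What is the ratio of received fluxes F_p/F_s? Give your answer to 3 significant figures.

0.309

L_p/L_s = (R_p/R_s)²(T_p/T_s)⁴ = (20.0)² × (0.667)⁴ = 79.17.
F_p/F_s = (L_p/L_s)/(d_p/d_s)² = 79.17 / (16.0)² = 0.3093.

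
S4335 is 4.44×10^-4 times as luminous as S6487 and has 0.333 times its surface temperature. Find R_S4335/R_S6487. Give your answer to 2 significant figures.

L ∝ R²T⁴ gives R ∝ √L / T², so
R_S4335/R_S6487 = √(4.44×10^-4) / (0.333)² = 0.02107 / 0.1109 = 0.1900.

0.19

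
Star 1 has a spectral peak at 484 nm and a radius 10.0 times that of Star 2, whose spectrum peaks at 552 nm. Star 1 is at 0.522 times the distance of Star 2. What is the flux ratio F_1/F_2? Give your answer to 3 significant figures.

Wien's law: T_1/T_2 = λ_2/λ_1 = 552/484 = 1.140.
L_1/L_2 = (R_1/R_2)²(T_1/T_2)⁴ = (10.0)²(1.140)⁴ = 169.2.
F_1/F_2 = (L_1/L_2)/(d_1/d_2)² = 169.2/(0.522)² = 620.9.

621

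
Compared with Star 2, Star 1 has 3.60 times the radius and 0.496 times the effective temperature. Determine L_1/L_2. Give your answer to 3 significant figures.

From the Stefan–Boltzmann law, L ∝ R²T⁴, so
L_1/L_2 = (R_1/R_2)² (T_1/T_2)⁴ = (3.60)² × (0.496)⁴ = 12.96 × 0.06052 = 0.7844.

0.784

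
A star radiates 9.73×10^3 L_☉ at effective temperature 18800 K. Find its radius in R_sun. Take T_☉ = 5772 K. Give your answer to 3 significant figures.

9.30 R_sun

R/R_☉ = √(L/L_☉) / (T/T_☉)² = √(9.73×10^3) / (3.257)²
       = 98.64 / 10.61 = 9.298.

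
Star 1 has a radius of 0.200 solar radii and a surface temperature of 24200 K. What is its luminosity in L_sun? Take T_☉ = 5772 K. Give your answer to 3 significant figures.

L/L_☉ = (R/R_☉)² (T/T_☉)⁴ = (0.200)² × (24200/5772)⁴
       = 0.04000 × (4.193)⁴ = 0.04000 × 309.0 = 12.36.

12.4 L_sun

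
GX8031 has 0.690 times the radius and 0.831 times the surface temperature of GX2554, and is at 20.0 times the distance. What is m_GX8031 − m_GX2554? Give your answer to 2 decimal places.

L_GX8031/L_GX2554 = (0.690)²(0.831)⁴ = 0.2270.
F_GX8031/F_GX2554 = (L_GX8031/L_GX2554)/(d_GX8031/d_GX2554)² = 0.2270/400.0 = 5.676×10^-4.
m_GX8031 − m_GX2554 = −2.5 log₁₀(5.676×10^-4) = 8.11.

8.11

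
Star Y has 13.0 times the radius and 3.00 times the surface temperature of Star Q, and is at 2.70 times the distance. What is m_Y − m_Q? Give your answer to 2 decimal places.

-8.18

L_Y/L_Q = (13.0)²(3.00)⁴ = 1.369×10^4.
F_Y/F_Q = (L_Y/L_Q)/(d_Y/d_Q)² = 1.369×10^4/7.290 = 1878.
m_Y − m_Q = −2.5 log₁₀(1878) = -8.18.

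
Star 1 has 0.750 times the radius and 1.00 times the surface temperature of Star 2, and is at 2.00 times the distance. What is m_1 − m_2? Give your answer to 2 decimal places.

2.13

L_1/L_2 = (0.750)²(1.00)⁴ = 0.5625.
F_1/F_2 = (L_1/L_2)/(d_1/d_2)² = 0.5625/4.000 = 0.1406.
m_1 − m_2 = −2.5 log₁₀(0.1406) = 2.13.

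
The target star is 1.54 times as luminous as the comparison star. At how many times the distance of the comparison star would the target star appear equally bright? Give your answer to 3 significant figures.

Equal flux requires L_t/d_t² = L_c/d_c², so d_t/d_c = √(L_t/L_c)
= √(1.54) = 1.241.

1.24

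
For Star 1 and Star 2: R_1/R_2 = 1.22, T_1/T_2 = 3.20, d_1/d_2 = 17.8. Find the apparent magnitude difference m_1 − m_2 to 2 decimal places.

L_1/L_2 = (1.22)²(3.20)⁴ = 156.1.
F_1/F_2 = (L_1/L_2)/(d_1/d_2)² = 156.1/316.8 = 0.4926.
m_1 − m_2 = −2.5 log₁₀(0.4926) = 0.77.

0.77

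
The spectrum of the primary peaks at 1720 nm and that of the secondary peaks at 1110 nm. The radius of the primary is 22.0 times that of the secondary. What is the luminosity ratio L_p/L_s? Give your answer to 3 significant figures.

Wien's law gives T ∝ 1/λ_max, so T_p/T_s = λ_s/λ_p = 1110/1720 = 0.6453.
Then L ∝ R²T⁴ gives L_p/L_s = (22.0)² × (0.6453)⁴ = 484.0 × 0.1735 = 83.95.

84.0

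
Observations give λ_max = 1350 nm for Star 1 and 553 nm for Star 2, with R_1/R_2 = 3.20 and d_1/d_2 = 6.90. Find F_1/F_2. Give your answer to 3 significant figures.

Wien's law: T_1/T_2 = λ_2/λ_1 = 553/1350 = 0.4096.
L_1/L_2 = (R_1/R_2)²(T_1/T_2)⁴ = (3.20)²(0.4096)⁴ = 0.2883.
F_1/F_2 = (L_1/L_2)/(d_1/d_2)² = 0.2883/(6.90)² = 0.006056.

0.00606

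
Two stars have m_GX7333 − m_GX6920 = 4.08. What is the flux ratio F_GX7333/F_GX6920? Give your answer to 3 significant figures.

0.0233

F_GX7333/F_GX6920 = 10^(−(m_GX7333 − m_GX6920)/2.5) = 10^(-4.08/2.5) = 10^-1.632 = 0.02333.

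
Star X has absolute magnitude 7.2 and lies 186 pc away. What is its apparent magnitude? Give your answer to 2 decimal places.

m = M + 5 log₁₀(d/10 pc) = 7.2 + 5 log₁₀(186/10)
  = 7.2 + 5 × 1.270 = 7.2 + 6.35 = 13.55.

13.55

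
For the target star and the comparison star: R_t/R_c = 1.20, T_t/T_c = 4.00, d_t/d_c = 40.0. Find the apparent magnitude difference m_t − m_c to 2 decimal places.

1.59

L_t/L_c = (1.20)²(4.00)⁴ = 368.6.
F_t/F_c = (L_t/L_c)/(d_t/d_c)² = 368.6/1600 = 0.2304.
m_t − m_c = −2.5 log₁₀(0.2304) = 1.59.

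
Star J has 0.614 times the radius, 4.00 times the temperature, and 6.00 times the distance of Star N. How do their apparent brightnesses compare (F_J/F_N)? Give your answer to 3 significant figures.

2.68

L_J/L_N = (R_J/R_N)²(T_J/T_N)⁴ = (0.614)² × (4.00)⁴ = 96.51.
F_J/F_N = (L_J/L_N)/(d_J/d_N)² = 96.51 / (6.00)² = 2.681.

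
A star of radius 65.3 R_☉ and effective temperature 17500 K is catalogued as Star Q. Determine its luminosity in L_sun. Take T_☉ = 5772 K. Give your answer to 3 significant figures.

3.60×10^5 L_sun

L/L_☉ = (R/R_☉)² (T/T_☉)⁴ = (65.3)² × (17500/5772)⁴
       = 4264 × (3.032)⁴ = 4264 × 84.50 = 3.603×10^5.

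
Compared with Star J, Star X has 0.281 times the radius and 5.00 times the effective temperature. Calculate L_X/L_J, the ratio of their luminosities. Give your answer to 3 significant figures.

From the Stefan–Boltzmann law, L ∝ R²T⁴, so
L_X/L_J = (R_X/R_J)² (T_X/T_J)⁴ = (0.281)² × (5.00)⁴ = 0.07896 × 625.0 = 49.35.

49.4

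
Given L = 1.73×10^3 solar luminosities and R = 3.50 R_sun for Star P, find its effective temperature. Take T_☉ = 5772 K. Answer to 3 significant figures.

T/T_☉ = (L/L_☉)^(1/4) / (R/R_☉)^(1/2)
T = 5772 × (1.73×10^3)^(1/4) / √(3.50) = 5772 × 6.449 / 1.871 = 1.990×10^4 K.

1.99×10^4 K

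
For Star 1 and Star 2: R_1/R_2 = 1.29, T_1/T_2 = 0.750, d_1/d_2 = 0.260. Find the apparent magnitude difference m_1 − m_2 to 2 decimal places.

-2.23

L_1/L_2 = (1.29)²(0.750)⁴ = 0.5265.
F_1/F_2 = (L_1/L_2)/(d_1/d_2)² = 0.5265/0.06760 = 7.789.
m_1 − m_2 = −2.5 log₁₀(7.789) = -2.23.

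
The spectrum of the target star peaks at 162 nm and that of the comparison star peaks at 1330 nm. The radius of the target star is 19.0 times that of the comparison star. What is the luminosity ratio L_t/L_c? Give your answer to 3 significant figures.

1.64×10^6

Wien's law gives T ∝ 1/λ_max, so T_t/T_c = λ_c/λ_t = 1330/162 = 8.210.
Then L ∝ R²T⁴ gives L_t/L_c = (19.0)² × (8.210)⁴ = 361.0 × 4543 = 1.640×10^6.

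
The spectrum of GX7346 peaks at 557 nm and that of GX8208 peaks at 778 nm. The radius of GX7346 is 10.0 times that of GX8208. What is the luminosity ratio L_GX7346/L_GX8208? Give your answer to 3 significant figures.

Wien's law gives T ∝ 1/λ_max, so T_GX7346/T_GX8208 = λ_GX8208/λ_GX7346 = 778/557 = 1.397.
Then L ∝ R²T⁴ gives L_GX7346/L_GX8208 = (10.0)² × (1.397)⁴ = 100.0 × 3.806 = 380.6.

381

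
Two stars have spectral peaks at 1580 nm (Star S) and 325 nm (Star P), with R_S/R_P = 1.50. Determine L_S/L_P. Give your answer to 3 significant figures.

Wien's law gives T ∝ 1/λ_max, so T_S/T_P = λ_P/λ_S = 325/1580 = 0.2057.
Then L ∝ R²T⁴ gives L_S/L_P = (1.50)² × (0.2057)⁴ = 2.250 × 0.001790 = 0.004028.

0.00403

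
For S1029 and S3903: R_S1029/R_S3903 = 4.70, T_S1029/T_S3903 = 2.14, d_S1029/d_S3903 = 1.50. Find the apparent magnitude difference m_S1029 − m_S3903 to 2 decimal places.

L_S1029/L_S3903 = (4.70)²(2.14)⁴ = 463.3.
F_S1029/F_S3903 = (L_S1029/L_S3903)/(d_S1029/d_S3903)² = 463.3/2.250 = 205.9.
m_S1029 − m_S3903 = −2.5 log₁₀(205.9) = -5.78.

-5.78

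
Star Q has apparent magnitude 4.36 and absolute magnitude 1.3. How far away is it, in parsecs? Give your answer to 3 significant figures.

m − M = 5 log₁₀(d/10 pc)
4.36 − (1.3) = 3.06 = 5 log₁₀(d/10)
d = 10 × 10^(3.06/5) = 10 × 10^0.612 = 40.93 pc.

40.9 pc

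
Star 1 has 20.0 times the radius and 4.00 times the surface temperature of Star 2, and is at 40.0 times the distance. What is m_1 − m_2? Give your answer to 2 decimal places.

L_1/L_2 = (20.0)²(4.00)⁴ = 1.024×10^5.
F_1/F_2 = (L_1/L_2)/(d_1/d_2)² = 1.024×10^5/1600 = 64.00.
m_1 − m_2 = −2.5 log₁₀(64.00) = -4.52.

-4.52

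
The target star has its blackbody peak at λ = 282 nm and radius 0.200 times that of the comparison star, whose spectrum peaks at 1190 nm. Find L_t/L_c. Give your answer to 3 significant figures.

12.7

Wien's law gives T ∝ 1/λ_max, so T_t/T_c = λ_c/λ_t = 1190/282 = 4.220.
Then L ∝ R²T⁴ gives L_t/L_c = (0.200)² × (4.220)⁴ = 0.04000 × 317.1 = 12.68.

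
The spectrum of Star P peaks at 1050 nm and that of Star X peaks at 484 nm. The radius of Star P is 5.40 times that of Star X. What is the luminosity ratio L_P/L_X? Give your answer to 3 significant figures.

Wien's law gives T ∝ 1/λ_max, so T_P/T_X = λ_X/λ_P = 484/1050 = 0.4610.
Then L ∝ R²T⁴ gives L_P/L_X = (5.40)² × (0.4610)⁴ = 29.16 × 0.04515 = 1.316.

1.32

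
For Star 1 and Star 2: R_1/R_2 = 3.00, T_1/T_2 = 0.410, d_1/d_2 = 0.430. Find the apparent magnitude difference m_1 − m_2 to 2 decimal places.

-0.35

L_1/L_2 = (3.00)²(0.410)⁴ = 0.2543.
F_1/F_2 = (L_1/L_2)/(d_1/d_2)² = 0.2543/0.1849 = 1.375.
m_1 − m_2 = −2.5 log₁₀(1.375) = -0.35.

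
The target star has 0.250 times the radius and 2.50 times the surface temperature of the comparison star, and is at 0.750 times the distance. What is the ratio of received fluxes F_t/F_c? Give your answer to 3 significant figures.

4.34

L_t/L_c = (R_t/R_c)²(T_t/T_c)⁴ = (0.250)² × (2.50)⁴ = 2.441.
F_t/F_c = (L_t/L_c)/(d_t/d_c)² = 2.441 / (0.750)² = 4.340.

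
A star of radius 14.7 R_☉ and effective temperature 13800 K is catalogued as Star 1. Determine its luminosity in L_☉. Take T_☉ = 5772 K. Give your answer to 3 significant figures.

7.06×10^3 L_☉

L/L_☉ = (R/R_☉)² (T/T_☉)⁴ = (14.7)² × (13800/5772)⁴
       = 216.1 × (2.391)⁴ = 216.1 × 32.67 = 7061.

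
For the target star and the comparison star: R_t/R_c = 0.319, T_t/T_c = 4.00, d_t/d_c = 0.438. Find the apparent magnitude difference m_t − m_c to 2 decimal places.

-5.33

L_t/L_c = (0.319)²(4.00)⁴ = 26.05.
F_t/F_c = (L_t/L_c)/(d_t/d_c)² = 26.05/0.1918 = 135.8.
m_t − m_c = −2.5 log₁₀(135.8) = -5.33.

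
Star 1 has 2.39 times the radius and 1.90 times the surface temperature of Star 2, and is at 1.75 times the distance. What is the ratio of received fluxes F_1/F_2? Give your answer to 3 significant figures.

L_1/L_2 = (R_1/R_2)²(T_1/T_2)⁴ = (2.39)² × (1.90)⁴ = 74.44.
F_1/F_2 = (L_1/L_2)/(d_1/d_2)² = 74.44 / (1.75)² = 24.31.

24.3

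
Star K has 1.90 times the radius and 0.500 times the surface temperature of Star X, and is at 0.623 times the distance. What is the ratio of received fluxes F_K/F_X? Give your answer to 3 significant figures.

L_K/L_X = (R_K/R_X)²(T_K/T_X)⁴ = (1.90)² × (0.500)⁴ = 0.2256.
F_K/F_X = (L_K/L_X)/(d_K/d_X)² = 0.2256 / (0.623)² = 0.5813.

0.581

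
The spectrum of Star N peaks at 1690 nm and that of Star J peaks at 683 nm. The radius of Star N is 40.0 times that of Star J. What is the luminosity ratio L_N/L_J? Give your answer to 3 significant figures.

Wien's law gives T ∝ 1/λ_max, so T_N/T_J = λ_J/λ_N = 683/1690 = 0.4041.
Then L ∝ R²T⁴ gives L_N/L_J = (40.0)² × (0.4041)⁴ = 1600 × 0.02668 = 42.68.

42.7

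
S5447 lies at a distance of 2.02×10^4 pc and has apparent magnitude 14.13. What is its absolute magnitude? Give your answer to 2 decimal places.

M = m − 5 log₁₀(d/10 pc) = 14.13 − 5 log₁₀(2.02×10^4/10)
  = 14.13 − 5 × 3.305 = 14.13 − 16.53 = -2.40.

-2.40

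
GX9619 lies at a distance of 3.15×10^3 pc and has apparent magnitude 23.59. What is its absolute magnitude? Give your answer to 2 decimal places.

11.10

M = m − 5 log₁₀(d/10 pc) = 23.59 − 5 log₁₀(3.15×10^3/10)
  = 23.59 − 5 × 2.498 = 23.59 − 12.49 = 11.10.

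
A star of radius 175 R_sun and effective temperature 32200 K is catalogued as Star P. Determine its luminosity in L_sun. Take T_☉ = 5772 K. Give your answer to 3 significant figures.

L/L_☉ = (R/R_☉)² (T/T_☉)⁴ = (175)² × (32200/5772)⁴
       = 3.062×10^4 × (5.579)⁴ = 3.062×10^4 × 968.5 = 2.966×10^7.

2.97×10^7 L_sun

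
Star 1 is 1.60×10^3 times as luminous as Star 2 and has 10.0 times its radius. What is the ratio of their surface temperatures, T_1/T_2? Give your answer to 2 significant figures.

L ∝ R²T⁴ gives T ∝ (L/R²)^(1/4), so
T_1/T_2 = (1.60×10^3 / 10.0²)^(1/4) = (16.00)^(1/4) = 2.000.

2.0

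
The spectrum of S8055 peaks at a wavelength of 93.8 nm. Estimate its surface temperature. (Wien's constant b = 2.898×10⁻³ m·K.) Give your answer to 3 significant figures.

T = b/λ_max = 2.898×10⁻³ / (93.8×10⁻⁹) = 3.090×10^4 K.

3.09×10^4 K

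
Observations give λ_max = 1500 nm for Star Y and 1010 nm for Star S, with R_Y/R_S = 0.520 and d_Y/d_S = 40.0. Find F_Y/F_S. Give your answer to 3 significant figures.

Wien's law: T_Y/T_S = λ_S/λ_Y = 1010/1500 = 0.6733.
L_Y/L_S = (R_Y/R_S)²(T_Y/T_S)⁴ = (0.520)²(0.6733)⁴ = 0.05558.
F_Y/F_S = (L_Y/L_S)/(d_Y/d_S)² = 0.05558/(40.0)² = 3.474×10^-5.

3.47×10^-5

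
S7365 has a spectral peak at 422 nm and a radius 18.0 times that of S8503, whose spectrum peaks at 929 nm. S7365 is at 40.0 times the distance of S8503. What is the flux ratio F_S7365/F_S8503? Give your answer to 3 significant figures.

4.76

Wien's law: T_S7365/T_S8503 = λ_S8503/λ_S7365 = 929/422 = 2.201.
L_S7365/L_S8503 = (R_S7365/R_S8503)²(T_S7365/T_S8503)⁴ = (18.0)²(2.201)⁴ = 7610.
F_S7365/F_S8503 = (L_S7365/L_S8503)/(d_S7365/d_S8503)² = 7610/(40.0)² = 4.756.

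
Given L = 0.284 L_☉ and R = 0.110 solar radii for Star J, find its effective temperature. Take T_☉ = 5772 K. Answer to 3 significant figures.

1.27×10^4 K

T/T_☉ = (L/L_☉)^(1/4) / (R/R_☉)^(1/2)
T = 5772 × (0.284)^(1/4) / √(0.110) = 5772 × 0.7300 / 0.3317 = 1.270×10^4 K.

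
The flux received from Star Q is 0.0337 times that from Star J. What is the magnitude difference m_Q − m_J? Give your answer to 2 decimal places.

3.68

m_Q − m_J = −2.5 log₁₀(F_Q/F_J) = −2.5 log₁₀(0.0337) = −2.5 × (-1.472) = 3.681.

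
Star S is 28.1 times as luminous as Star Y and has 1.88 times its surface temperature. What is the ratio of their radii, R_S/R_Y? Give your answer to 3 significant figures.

L ∝ R²T⁴ gives R ∝ √L / T², so
R_S/R_Y = √(28.1) / (1.88)² = 5.301 / 3.534 = 1.500.

1.50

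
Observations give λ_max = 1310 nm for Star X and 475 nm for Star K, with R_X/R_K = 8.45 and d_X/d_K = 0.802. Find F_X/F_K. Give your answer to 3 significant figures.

Wien's law: T_X/T_K = λ_K/λ_X = 475/1310 = 0.3626.
L_X/L_K = (R_X/R_K)²(T_X/T_K)⁴ = (8.45)²(0.3626)⁴ = 1.234.
F_X/F_K = (L_X/L_K)/(d_X/d_K)² = 1.234/(0.802)² = 1.919.

1.92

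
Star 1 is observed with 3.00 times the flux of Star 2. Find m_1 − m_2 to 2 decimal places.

-1.19

m_1 − m_2 = −2.5 log₁₀(F_1/F_2) = −2.5 log₁₀(3.00) = −2.5 × (0.477) = -1.193.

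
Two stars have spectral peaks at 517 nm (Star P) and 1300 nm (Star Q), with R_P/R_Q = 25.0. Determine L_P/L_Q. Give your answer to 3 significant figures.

2.50×10^4

Wien's law gives T ∝ 1/λ_max, so T_P/T_Q = λ_Q/λ_P = 1300/517 = 2.515.
Then L ∝ R²T⁴ gives L_P/L_Q = (25.0)² × (2.515)⁴ = 625.0 × 39.98 = 2.499×10^4.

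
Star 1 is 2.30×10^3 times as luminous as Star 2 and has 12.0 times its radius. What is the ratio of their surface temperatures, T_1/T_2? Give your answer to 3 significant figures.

2.00

L ∝ R²T⁴ gives T ∝ (L/R²)^(1/4), so
T_1/T_2 = (2.30×10^3 / 12.0²)^(1/4) = (15.97)^(1/4) = 1.999.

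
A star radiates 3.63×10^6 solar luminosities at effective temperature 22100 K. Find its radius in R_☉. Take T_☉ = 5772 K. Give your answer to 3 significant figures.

R/R_☉ = √(L/L_☉) / (T/T_☉)² = √(3.63×10^6) / (3.829)²
       = 1905 / 14.66 = 130.0.

130 R_☉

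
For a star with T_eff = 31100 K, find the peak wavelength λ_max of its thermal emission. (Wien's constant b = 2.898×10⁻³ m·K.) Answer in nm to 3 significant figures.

λ_max = b/T = 2.898×10⁻³ / 31100 = 9.32×10^-8 m = 93.18 nm.

93.2 nm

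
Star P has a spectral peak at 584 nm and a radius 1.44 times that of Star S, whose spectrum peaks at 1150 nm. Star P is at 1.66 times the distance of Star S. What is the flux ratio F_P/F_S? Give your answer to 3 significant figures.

11.3

Wien's law: T_P/T_S = λ_S/λ_P = 1150/584 = 1.969.
L_P/L_S = (R_P/R_S)²(T_P/T_S)⁴ = (1.44)²(1.969)⁴ = 31.18.
F_P/F_S = (L_P/L_S)/(d_P/d_S)² = 31.18/(1.66)² = 11.31.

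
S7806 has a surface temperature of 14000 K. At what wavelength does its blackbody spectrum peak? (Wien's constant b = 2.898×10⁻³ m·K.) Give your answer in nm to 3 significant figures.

λ_max = b/T = 2.898×10⁻³ / 14000 = 2.07×10^-7 m = 207.0 nm.

207 nm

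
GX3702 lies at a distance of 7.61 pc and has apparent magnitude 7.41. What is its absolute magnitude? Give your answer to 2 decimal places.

M = m − 5 log₁₀(d/10 pc) = 7.41 − 5 log₁₀(7.61/10)
  = 7.41 − 5 × -0.119 = 7.41 − -0.59 = 8.00.

8.00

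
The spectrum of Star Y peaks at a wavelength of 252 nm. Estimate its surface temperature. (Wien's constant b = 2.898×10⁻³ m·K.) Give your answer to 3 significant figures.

1.15×10^4 K

T = b/λ_max = 2.898×10⁻³ / (252×10⁻⁹) = 1.150×10^4 K.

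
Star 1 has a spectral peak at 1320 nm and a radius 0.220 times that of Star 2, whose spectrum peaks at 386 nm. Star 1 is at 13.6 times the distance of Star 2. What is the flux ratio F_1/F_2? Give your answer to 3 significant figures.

Wien's law: T_1/T_2 = λ_2/λ_1 = 386/1320 = 0.2924.
L_1/L_2 = (R_1/R_2)²(T_1/T_2)⁴ = (0.220)²(0.2924)⁴ = 3.539×10^-4.
F_1/F_2 = (L_1/L_2)/(d_1/d_2)² = 3.539×10^-4/(13.6)² = 1.913×10^-6.

1.91×10^-6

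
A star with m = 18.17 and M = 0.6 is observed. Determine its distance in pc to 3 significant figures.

3.27×10^4 pc

m − M = 5 log₁₀(d/10 pc)
18.17 − (0.6) = 17.57 = 5 log₁₀(d/10)
d = 10 × 10^(17.57/5) = 10 × 10^3.514 = 3.266×10^4 pc.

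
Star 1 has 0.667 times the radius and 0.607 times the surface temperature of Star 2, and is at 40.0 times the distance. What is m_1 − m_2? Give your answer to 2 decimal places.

L_1/L_2 = (0.667)²(0.607)⁴ = 0.06040.
F_1/F_2 = (L_1/L_2)/(d_1/d_2)² = 0.06040/1600 = 3.775×10^-5.
m_1 − m_2 = −2.5 log₁₀(3.775×10^-5) = 11.06.

11.06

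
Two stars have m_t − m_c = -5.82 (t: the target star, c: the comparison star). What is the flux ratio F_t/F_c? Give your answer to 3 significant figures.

F_t/F_c = 10^(−(m_t − m_c)/2.5) = 10^(5.82/2.5) = 10^2.328 = 212.8.

213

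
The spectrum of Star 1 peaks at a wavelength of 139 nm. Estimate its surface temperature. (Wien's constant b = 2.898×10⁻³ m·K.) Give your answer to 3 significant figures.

T = b/λ_max = 2.898×10⁻³ / (139×10⁻⁹) = 2.085×10^4 K.

2.08×10^4 K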